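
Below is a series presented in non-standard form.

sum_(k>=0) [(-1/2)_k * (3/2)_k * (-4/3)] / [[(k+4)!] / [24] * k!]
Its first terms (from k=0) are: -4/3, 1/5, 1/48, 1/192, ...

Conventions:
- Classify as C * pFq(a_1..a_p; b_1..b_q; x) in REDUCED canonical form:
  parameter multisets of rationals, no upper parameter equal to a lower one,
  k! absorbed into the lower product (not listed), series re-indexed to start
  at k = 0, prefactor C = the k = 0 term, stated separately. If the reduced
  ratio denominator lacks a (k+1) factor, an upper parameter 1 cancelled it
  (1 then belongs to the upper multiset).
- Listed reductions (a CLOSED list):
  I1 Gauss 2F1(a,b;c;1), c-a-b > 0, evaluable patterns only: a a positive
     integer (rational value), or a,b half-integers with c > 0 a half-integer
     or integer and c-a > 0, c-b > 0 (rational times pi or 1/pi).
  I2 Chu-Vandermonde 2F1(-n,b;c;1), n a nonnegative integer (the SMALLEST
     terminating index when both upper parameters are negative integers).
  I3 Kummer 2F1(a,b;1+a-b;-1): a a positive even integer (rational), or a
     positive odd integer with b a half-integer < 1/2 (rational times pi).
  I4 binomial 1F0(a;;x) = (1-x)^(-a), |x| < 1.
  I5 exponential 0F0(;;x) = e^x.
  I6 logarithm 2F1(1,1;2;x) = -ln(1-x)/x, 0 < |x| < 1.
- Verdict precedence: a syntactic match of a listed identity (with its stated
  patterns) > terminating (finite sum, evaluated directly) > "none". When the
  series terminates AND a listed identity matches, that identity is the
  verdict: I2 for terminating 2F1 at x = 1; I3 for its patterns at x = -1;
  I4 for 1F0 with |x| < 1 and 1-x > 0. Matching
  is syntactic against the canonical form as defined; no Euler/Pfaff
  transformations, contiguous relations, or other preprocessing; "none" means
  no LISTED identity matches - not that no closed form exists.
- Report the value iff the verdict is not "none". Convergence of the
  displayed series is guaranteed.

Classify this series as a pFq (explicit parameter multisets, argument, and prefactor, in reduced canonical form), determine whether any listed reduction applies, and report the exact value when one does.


With C = -4/3: the canonical form is 2F1(-1/2, 3/2; 5; 1). Verdict: this is Gauss (I1, half-integer pattern) (x = 1; upper {-1/2, 3/2} half-integers, c = 5 in the evaluable pattern). Value: (-16384/4725) / pi.

Key observation: with t_0 = -4/3, the denominator's factorial ratio (prefactor -4/3) is a lower Pochhammer.
Adjacent-term ratio: r(k) = 1 * (k-1/2) (k+3/2) / [(k+5) (k+1)] - rational in k. x = 1; t_0 = -4/3; negate the roots.


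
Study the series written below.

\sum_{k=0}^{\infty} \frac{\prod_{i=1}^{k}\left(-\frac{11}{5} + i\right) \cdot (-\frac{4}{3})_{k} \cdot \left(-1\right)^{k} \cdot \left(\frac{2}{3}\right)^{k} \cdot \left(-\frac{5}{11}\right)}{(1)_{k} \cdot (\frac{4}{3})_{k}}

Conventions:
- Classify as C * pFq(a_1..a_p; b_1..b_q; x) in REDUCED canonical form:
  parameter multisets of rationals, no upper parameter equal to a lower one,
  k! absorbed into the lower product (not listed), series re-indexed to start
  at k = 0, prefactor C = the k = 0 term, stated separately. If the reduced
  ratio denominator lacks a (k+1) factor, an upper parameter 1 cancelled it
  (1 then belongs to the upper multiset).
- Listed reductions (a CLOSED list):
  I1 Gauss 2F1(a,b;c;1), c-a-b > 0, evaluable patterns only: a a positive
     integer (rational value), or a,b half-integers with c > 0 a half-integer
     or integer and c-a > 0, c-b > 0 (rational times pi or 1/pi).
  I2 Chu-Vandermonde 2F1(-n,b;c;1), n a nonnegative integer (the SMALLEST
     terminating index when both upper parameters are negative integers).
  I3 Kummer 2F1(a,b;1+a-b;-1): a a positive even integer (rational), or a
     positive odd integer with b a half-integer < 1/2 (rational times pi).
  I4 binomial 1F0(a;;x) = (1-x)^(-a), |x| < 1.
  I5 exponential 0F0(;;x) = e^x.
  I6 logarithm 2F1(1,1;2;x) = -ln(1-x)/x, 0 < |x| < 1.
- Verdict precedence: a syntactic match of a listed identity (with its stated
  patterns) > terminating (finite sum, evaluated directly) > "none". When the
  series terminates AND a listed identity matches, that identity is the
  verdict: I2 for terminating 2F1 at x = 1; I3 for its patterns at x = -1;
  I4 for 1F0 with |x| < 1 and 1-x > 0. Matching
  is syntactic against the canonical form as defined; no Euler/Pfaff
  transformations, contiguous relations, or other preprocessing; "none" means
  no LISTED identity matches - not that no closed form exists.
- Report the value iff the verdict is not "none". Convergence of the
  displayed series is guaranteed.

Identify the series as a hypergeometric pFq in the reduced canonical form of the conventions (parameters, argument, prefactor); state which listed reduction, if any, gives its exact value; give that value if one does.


x = -\frac{2}{3} here; the reduced form reads 2F1, upper {-\frac{4}{3}, -\frac{6}{5}}, lower {\frac{4}{3}}, C = -\frac{5}{11}. Verdict: none. Every listed pattern misses the 2F1 form at -\frac{2}{3}, upper {-\frac{4}{3}, -\frac{6}{5}}.

Key observation: x = -\frac{2}{3} and the running product (C = -5/11) telescopes to a rising factorial.
Step ratio: r(k) = -\frac{2}{3} * (k-\frac{4}{3}) (k-\frac{6}{5}) / [(k+\frac{4}{3}) (k+1)] - rational in k. x = -\frac{2}{3}; t_0 = -\frac{5}{11}; negate the roots.


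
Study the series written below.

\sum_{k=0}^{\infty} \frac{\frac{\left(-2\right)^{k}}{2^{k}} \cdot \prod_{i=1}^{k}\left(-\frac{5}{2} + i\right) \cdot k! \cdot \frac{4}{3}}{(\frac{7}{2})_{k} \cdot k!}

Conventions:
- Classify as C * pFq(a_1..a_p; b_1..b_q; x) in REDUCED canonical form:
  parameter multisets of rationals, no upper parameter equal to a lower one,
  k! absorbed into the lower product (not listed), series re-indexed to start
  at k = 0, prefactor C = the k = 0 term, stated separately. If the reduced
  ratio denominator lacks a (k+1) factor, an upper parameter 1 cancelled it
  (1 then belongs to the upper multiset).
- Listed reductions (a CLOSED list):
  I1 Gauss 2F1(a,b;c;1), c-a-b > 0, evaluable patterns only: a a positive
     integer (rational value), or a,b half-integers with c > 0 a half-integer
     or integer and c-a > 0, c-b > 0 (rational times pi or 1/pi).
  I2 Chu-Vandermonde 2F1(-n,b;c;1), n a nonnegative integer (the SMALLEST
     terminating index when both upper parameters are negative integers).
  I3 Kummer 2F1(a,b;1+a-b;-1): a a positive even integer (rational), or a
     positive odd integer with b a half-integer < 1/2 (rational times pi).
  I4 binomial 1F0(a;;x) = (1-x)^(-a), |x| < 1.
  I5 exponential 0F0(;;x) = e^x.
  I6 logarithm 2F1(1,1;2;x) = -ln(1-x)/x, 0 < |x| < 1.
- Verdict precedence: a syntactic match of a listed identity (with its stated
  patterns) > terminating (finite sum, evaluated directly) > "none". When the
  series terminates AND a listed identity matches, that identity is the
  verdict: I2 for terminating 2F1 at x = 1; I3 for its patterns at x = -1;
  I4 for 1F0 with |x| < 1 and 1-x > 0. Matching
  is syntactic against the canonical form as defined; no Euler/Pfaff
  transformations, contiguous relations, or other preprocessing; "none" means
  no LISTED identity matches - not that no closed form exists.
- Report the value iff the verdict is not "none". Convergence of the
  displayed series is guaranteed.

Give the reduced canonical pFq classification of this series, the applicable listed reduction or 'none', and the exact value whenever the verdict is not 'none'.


First insight: from the first term \frac{4}{3}: the two k-th powers (C = 4/3, x = -1) combine into one argument.
Adjacent-term ratio: r(k) = -1 * (k-\frac{3}{2}) (k+1) / [(k+\frac{7}{2}) (k+1)] - rational; roots negated = parameters, x = -1, C = \frac{4}{3}.

Classification (C = \frac{4}{3}): 2F1 with upper {-\frac{3}{2}, 1}, lower {\frac{7}{2}}, argument x = -1. Verdict: the Kummer evaluation I3 matches (x = -1; c = \frac{7}{2} equals 1+a-b for upper {-\frac{3}{2}, 1}: listed pattern). Its exact value is \frac{5}{8} \cdot \pi.


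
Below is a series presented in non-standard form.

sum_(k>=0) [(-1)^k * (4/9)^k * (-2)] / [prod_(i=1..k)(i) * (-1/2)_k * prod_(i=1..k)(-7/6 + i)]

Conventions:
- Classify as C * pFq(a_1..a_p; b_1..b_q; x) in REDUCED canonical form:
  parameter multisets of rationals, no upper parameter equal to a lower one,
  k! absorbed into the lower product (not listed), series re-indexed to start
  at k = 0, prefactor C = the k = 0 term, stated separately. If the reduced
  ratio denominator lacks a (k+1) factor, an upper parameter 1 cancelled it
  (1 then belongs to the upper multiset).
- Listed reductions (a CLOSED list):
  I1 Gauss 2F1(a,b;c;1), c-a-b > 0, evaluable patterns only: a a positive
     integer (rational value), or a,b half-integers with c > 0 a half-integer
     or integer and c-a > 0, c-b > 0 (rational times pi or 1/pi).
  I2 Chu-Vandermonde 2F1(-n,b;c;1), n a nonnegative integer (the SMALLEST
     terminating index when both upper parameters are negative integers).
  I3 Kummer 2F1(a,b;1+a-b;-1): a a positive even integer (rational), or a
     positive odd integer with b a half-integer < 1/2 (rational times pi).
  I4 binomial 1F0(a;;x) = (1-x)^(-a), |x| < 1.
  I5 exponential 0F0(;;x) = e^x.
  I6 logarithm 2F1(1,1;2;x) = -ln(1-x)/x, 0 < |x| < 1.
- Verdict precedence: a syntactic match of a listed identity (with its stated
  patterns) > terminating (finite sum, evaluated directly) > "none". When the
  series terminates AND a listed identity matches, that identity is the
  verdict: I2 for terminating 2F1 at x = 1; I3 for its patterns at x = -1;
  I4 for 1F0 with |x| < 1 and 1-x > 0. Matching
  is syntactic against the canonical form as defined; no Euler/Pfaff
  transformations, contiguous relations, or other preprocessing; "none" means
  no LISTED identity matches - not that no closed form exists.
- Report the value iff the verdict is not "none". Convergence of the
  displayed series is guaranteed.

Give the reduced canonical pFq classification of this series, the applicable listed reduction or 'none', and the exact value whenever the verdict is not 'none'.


With C = -2: the canonical form is 0F2(-; -1/2, -1/6; -4/9). Verdict: none - at argument -4/9 the multisets {-} ; {-1/2, -1/6} match no listed identity.

Structural cue: t_0 = -2 here, and the lower running product (C = -2) is a rising factorial.
Term ratio: r(k) = (-4/9) * 1 / [(k-1/2) (k-1/6) (k+1)] - rational in k. x = (-4/9); t_0 = -2; negate the roots.


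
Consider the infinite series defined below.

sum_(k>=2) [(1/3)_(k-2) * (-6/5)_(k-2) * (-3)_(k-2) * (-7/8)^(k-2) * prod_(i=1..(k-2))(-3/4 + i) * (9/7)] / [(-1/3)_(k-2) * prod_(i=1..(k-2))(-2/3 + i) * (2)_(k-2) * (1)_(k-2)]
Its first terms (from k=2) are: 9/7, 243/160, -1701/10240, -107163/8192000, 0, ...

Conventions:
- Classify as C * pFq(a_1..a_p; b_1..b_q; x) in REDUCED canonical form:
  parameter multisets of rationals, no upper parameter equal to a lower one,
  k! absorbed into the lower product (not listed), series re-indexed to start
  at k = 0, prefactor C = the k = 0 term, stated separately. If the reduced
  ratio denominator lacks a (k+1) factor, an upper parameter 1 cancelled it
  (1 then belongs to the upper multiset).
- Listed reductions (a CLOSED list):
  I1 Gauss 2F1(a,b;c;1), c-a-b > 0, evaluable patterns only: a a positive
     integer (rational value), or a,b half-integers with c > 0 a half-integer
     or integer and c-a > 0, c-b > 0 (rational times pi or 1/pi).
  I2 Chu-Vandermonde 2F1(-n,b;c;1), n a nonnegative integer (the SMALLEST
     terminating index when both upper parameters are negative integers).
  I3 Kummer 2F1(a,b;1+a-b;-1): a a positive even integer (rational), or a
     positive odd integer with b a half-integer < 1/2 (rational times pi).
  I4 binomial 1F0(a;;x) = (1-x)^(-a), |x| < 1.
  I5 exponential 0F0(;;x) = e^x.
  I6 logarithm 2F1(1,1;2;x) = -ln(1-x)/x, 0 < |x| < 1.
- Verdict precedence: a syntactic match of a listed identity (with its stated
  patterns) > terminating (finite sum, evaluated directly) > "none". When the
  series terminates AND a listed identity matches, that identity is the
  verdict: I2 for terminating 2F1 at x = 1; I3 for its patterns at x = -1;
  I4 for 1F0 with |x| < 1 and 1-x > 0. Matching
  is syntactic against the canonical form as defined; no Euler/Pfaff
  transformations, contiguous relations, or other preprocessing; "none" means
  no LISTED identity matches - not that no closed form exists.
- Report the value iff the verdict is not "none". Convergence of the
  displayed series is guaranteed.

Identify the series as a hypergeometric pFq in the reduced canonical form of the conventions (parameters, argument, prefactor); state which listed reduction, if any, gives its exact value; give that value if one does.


Canonical form: C = 9/7 times 3F2 with upper {-3, -6/5, 1/4}, lower {-1/3, 2}, x = -7/8. Verdict: terminating - the sum ends at index 3 because -3 is a negative integer; exact evaluation follows. Exact value: 150543459/57344000.

Key step: with t_0 = 9/7, the parameter 1/3 appears in both the upper and lower lists and cancels.
Step ratio: r(k) = (-7/8) * (k-3) (k-6/5) (k+1/4) / [(k-1/3) (k+2) (k+1)] - rational; roots negated = parameters, x = (-7/8), C = 9/7.


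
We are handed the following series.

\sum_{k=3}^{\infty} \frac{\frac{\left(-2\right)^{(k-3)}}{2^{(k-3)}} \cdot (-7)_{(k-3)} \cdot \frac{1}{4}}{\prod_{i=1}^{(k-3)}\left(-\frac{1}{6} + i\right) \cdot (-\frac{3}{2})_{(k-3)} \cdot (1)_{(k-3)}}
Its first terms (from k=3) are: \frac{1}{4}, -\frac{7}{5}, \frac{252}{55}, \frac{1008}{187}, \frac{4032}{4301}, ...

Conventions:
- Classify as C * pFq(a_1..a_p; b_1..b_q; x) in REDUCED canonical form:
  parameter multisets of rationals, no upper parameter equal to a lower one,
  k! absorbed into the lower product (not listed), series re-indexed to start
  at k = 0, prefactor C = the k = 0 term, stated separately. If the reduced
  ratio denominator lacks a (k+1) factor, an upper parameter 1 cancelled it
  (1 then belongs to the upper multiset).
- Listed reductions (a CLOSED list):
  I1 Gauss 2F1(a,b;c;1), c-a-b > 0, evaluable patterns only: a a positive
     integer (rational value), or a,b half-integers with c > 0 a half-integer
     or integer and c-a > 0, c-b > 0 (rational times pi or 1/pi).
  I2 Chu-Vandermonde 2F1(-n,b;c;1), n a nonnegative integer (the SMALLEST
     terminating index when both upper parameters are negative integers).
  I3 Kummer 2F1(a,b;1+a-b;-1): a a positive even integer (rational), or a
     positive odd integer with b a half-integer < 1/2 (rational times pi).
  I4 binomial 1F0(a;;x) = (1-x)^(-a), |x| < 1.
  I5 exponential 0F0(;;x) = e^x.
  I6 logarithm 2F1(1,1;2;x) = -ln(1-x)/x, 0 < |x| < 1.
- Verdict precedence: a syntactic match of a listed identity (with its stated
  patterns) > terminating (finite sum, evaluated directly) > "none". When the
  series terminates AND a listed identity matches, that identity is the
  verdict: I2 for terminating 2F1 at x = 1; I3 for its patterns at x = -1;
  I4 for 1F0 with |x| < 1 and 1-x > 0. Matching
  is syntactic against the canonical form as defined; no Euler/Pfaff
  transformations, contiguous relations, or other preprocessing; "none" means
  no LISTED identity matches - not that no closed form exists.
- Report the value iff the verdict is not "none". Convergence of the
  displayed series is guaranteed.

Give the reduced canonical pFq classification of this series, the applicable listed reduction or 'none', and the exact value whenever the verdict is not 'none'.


The series (x = -1) is 1F2: upper {-7}, lower {-\frac{3}{2}, \frac{5}{6}}, prefactor \frac{1}{4}. Verdict: terminating. With -7 upstairs the series is a 8-term polynomial sum; evaluated term by term. Its exact value is \frac{245743404013}{25058056100}.

Key observation: from the first term \frac{1}{4}: (1)_k (C = 1/4) is k! itself.
Step ratio: r(k) = -1 * (k-7) / [(k-\frac{3}{2}) (k+\frac{5}{6}) (k+1)] - rational; roots negated = parameters, x = -1, C = \frac{1}{4}.


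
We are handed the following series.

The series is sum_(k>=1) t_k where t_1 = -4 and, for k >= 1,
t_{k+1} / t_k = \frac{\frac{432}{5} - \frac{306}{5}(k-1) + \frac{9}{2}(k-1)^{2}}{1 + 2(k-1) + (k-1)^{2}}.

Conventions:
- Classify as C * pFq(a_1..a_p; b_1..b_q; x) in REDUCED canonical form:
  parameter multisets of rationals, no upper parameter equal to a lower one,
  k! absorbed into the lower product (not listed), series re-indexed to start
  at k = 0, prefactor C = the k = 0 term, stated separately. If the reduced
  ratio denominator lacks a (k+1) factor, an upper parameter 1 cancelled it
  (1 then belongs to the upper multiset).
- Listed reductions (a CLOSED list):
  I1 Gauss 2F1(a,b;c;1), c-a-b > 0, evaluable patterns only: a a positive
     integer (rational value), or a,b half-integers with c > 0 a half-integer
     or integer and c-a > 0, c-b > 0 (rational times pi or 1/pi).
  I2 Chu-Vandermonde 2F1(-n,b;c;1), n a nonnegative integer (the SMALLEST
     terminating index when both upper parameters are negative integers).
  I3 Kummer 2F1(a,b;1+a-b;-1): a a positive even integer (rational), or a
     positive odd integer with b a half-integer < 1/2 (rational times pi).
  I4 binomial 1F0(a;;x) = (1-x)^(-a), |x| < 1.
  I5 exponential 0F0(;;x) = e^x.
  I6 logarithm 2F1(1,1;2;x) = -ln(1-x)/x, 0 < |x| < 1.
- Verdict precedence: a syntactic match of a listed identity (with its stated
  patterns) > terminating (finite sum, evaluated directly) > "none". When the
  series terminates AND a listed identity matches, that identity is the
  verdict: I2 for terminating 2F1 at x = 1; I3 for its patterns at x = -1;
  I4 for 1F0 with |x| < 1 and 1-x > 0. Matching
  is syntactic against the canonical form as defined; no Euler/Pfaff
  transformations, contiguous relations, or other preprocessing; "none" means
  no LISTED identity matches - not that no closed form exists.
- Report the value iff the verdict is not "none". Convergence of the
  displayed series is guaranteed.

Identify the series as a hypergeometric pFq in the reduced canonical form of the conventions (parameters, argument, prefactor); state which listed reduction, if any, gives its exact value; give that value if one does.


Prefactor -4, argument \frac{9}{2}: 2F1 with upper {-12, -\frac{8}{5}} over lower {1}. Verdict: terminating - upper -12 stops the sum at k = 12; the 13 terms are added exactly. Sum: -\frac{5160431468635373}{781250000000}.

Structural cue: with t_0 = -4, the expanded ratio factors over Q; C = -4, roots give parameters.
Consecutive-term ratio: r(k) = \frac{9}{2} * (k-12) (k-\frac{8}{5}) / [(k+1) (k+1)] - poly over poly, x = \frac{9}{2} from leading terms; C = -4 at k = 0.


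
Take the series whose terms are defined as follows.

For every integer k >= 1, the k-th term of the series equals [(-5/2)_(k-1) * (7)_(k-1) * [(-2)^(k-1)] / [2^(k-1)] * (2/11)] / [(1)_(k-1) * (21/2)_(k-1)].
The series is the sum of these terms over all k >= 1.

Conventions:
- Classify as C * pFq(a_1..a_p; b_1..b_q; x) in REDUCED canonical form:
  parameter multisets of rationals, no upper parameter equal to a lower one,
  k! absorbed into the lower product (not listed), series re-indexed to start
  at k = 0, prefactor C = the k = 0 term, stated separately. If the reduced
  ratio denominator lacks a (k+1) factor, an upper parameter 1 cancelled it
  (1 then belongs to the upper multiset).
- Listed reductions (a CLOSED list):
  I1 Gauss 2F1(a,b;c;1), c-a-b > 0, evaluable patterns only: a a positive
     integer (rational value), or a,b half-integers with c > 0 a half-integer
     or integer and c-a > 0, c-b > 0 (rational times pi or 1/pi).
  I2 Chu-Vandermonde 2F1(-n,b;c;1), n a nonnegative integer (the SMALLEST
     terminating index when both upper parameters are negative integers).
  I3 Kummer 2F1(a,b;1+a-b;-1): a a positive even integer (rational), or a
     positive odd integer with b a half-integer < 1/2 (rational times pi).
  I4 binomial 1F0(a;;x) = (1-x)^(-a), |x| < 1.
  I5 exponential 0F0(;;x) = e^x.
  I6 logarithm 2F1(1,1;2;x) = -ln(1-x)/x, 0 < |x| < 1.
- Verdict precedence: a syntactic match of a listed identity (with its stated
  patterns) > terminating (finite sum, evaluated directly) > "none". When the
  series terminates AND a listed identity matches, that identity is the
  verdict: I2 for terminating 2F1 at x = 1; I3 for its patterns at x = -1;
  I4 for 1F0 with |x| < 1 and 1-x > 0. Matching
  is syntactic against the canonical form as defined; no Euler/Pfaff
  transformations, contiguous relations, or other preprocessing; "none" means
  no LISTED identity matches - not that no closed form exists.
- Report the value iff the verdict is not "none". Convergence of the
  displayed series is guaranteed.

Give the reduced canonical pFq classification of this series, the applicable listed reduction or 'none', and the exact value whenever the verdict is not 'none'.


The series (x = -1) is 2F1: upper {-5/2, 7}, lower {21/2}, prefactor 2/11. Verdict (x = -1): Kummer (I3) applies (x = -1; c = 21/2 equals 1+a-b for upper {-5/2, 7}: listed pattern). Value: (440895/2097152) * pi.

Key observation: t_0 being 2/11, the two k-th powers (C = 2/11, x = -1) combine into one argument.
Step ratio: r(k) = (-1) * (k-5/2) (k+7) / [(k+21/2) (k+1)] - rational in k. x = (-1); t_0 = 2/11; negate the roots.


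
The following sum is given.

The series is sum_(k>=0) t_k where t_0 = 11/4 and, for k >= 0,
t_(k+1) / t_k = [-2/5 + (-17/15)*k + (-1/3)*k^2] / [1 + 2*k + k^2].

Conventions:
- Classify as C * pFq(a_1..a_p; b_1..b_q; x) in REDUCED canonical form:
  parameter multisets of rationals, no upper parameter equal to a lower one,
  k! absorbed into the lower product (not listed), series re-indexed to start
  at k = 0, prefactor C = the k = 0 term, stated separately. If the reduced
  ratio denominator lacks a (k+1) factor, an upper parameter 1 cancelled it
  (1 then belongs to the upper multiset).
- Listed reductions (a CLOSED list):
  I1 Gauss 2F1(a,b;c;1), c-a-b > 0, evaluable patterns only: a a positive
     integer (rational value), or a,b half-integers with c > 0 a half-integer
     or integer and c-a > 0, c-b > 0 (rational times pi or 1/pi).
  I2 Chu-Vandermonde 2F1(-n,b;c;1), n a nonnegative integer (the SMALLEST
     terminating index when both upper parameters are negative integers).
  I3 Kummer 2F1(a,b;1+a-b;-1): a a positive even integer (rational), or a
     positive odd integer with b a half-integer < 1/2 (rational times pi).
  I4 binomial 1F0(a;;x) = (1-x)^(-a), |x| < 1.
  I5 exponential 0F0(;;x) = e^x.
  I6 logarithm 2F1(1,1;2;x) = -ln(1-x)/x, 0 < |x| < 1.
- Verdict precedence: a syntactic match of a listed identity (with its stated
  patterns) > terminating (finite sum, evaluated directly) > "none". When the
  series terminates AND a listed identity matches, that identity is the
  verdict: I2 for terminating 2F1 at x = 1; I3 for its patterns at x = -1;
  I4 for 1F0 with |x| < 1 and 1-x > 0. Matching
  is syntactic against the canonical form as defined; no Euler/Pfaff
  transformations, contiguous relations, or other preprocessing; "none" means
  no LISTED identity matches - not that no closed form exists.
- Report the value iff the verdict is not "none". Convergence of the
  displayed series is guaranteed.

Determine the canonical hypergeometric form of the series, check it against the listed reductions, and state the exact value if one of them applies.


x = -1/3 here; the reduced form reads 2F1, upper {2/5, 3}, lower {1}, C = 11/4. Verdict: none (x = -1/3): each listed identity misses the multisets {2/5, 3} ; {1}.

First insight: t_0 = 11/4 here, and roots of the ratio polynomials (C = 11/4, x = -1/3) are the negated parameters.
Ratio: r(k) = (-1/3) * (k+2/5) (k+3) / [(k+1) (k+1)] - rational in k. x = (-1/3); t_0 = 11/4; negate the roots.


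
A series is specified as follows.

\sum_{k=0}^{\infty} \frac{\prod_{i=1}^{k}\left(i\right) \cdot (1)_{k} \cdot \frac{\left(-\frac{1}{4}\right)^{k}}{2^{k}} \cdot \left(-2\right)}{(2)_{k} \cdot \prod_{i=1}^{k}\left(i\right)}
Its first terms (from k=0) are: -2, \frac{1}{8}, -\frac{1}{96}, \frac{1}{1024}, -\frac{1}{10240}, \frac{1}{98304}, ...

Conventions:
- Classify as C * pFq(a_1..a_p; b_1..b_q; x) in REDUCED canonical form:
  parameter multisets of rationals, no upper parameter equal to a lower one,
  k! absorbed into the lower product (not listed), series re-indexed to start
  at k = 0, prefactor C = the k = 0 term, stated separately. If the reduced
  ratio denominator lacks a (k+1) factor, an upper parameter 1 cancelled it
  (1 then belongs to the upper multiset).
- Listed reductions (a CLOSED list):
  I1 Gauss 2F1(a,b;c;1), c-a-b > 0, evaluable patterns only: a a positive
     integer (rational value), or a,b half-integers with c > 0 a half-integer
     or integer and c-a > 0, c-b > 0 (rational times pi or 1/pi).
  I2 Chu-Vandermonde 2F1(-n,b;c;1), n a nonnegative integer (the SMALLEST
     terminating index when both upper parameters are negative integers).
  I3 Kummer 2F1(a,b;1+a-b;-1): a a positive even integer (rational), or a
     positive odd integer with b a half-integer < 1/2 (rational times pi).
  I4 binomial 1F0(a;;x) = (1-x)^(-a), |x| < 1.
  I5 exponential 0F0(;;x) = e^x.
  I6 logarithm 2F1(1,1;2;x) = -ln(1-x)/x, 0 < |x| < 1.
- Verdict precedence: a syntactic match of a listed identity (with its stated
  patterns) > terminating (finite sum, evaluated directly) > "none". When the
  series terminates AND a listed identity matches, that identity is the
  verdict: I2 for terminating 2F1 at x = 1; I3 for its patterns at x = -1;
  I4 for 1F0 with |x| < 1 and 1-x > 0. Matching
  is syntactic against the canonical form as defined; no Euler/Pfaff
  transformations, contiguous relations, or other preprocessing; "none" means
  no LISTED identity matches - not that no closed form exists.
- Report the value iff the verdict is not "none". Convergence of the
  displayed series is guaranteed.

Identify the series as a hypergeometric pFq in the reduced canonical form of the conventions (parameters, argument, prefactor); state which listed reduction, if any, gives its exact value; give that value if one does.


Key step: with t_0 = -2, the two k-th powers (C = -2) combine into one argument.
Consecutive-term ratio: r(k) = -\frac{1}{8} * (k+1) (k+1) / [(k+2) (k+1)] ; factor over Q: parameters, x = -\frac{1}{8}, and C = -2.

Prefactor -2, argument -\frac{1}{8}: 2F1 with upper {1, 1} over lower {2}. Verdict: this is the logarithmic series (I6) (the logarithm: parameters (1,1;2), x = -\frac{1}{8}). Exact value: \left(-16\right) \cdot \ln\left(\frac{9}{8}\right).


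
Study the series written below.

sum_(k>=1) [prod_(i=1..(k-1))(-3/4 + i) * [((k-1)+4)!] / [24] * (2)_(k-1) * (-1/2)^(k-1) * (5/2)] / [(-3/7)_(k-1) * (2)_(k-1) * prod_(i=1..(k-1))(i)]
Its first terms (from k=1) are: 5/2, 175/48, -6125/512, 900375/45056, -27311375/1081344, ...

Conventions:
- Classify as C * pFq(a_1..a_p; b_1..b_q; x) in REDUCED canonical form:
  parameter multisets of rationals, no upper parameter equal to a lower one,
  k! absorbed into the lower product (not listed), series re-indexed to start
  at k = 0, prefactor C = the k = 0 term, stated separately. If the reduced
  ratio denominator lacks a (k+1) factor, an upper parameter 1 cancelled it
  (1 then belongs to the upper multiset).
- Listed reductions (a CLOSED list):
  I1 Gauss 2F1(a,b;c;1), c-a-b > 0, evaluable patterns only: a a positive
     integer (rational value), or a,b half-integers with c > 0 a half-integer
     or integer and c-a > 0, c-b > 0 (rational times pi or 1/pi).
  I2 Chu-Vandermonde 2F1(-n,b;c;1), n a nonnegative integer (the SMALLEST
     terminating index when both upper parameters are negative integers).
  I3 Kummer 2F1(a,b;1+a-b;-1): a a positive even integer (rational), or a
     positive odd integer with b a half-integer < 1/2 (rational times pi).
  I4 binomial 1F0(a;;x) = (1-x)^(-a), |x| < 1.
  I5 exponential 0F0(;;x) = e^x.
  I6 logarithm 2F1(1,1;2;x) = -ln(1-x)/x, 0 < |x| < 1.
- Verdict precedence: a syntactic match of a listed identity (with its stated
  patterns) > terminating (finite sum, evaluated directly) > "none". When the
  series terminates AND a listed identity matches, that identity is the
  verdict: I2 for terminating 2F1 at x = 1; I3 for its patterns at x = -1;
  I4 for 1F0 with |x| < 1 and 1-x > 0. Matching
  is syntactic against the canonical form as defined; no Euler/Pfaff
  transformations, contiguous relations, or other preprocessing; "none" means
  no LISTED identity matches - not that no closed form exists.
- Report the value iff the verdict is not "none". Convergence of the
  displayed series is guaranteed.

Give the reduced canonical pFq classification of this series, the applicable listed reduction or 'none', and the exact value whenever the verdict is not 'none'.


Prefactor 5/2, argument -1/2: 2F1 with upper {1/4, 5} over lower {-3/7}. Verdict: none (x = -1/2): each listed identity misses the multisets {1/4, 5} ; {-3/7}.

First insight: with t_0 = 5/2, the product of the first k integers (prefactor 5/2) is k!.
Consecutive-term ratio: r(k) = (-1/2) * (k+1/4) (k+5) / [(k-3/7) (k+1)] - rational in k, leading ratio (-1/2); with t_0 = 5/2, classification follows.


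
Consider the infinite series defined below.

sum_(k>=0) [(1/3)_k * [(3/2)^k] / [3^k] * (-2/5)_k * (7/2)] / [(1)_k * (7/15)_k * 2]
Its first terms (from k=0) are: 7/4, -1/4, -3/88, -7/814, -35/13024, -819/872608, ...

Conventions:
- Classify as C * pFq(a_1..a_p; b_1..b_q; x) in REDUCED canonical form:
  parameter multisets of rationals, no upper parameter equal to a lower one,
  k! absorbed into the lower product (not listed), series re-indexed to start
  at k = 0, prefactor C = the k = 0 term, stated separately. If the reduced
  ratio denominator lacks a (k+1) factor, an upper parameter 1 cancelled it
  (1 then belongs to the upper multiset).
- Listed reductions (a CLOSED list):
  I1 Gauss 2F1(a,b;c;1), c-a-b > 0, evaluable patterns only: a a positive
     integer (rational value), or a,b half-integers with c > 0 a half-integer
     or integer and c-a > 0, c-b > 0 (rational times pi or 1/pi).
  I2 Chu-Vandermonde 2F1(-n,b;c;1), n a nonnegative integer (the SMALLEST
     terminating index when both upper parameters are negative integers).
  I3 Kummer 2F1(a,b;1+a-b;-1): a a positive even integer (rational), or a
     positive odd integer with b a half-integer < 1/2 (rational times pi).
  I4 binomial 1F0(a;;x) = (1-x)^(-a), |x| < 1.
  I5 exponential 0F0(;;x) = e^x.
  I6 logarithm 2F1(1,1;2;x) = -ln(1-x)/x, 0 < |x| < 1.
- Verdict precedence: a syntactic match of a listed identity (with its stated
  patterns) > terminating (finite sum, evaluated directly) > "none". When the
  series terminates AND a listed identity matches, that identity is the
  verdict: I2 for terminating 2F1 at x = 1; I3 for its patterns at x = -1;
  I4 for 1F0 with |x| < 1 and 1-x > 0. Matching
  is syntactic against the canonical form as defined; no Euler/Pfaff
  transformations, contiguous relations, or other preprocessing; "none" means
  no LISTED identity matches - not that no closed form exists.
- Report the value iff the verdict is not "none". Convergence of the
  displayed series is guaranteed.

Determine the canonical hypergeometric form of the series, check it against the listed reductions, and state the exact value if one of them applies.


With C = 7/4: the canonical form is 2F1(-2/5, 1/3; 7/15; 1/2). Verdict: none. Every listed pattern misses the 2F1 form at 1/2, upper {-2/5, 1/3}.

First insight: t_0 being 7/4, the two k-th powers (prefactor 7/4) combine into one argument.
Term ratio: r(k) = (1/2) * (k-2/5) (k+1/3) / [(k+7/15) (k+1)] - rational in k, leading ratio (1/2); with t_0 = 7/4, classification follows.


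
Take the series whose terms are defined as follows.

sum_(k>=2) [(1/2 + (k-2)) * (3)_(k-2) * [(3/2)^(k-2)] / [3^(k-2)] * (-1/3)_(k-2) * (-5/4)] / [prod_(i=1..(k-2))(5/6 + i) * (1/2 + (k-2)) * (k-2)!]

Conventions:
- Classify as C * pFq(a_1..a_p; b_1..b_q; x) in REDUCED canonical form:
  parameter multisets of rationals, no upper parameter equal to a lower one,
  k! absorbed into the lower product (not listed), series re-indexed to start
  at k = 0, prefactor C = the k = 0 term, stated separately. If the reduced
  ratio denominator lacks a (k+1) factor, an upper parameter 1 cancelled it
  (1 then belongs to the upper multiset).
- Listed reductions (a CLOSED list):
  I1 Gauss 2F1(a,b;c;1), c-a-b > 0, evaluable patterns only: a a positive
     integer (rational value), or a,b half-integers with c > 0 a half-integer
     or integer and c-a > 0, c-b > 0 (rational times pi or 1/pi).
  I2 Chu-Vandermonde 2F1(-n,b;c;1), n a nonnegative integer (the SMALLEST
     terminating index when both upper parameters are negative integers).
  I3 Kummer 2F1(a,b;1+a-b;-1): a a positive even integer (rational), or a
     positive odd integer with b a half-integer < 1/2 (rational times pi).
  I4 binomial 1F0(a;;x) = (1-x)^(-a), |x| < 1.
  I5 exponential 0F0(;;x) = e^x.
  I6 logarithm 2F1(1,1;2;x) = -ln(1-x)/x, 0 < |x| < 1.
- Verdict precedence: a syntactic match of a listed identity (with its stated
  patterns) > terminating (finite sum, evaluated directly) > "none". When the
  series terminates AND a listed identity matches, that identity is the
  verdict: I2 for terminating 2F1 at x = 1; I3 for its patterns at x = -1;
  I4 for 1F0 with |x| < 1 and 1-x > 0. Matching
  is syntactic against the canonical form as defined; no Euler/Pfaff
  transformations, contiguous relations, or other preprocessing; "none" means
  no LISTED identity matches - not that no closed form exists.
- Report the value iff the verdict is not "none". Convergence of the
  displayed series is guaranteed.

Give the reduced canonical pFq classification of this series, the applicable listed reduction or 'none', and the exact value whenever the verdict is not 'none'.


At argument 1/2: a 2F1 with upper {-1/3, 3}, lower {11/6}, scaled by C = -5/4. Verdict: none - this 2F1 at x = 1/2 matches no listed pattern, and upper {-1/3, 3} holds no stopper.

Structural cue: x = (1/2) and striking the common factor k + 1/2 reduces the term (C = -5/4).
Adjacent-term ratio: r(k) = (1/2) * (k-1/3) (k+3) / [(k+11/6) (k+1)] - poly over poly, x = (1/2) from leading terms; C = -5/4 at k = 0.


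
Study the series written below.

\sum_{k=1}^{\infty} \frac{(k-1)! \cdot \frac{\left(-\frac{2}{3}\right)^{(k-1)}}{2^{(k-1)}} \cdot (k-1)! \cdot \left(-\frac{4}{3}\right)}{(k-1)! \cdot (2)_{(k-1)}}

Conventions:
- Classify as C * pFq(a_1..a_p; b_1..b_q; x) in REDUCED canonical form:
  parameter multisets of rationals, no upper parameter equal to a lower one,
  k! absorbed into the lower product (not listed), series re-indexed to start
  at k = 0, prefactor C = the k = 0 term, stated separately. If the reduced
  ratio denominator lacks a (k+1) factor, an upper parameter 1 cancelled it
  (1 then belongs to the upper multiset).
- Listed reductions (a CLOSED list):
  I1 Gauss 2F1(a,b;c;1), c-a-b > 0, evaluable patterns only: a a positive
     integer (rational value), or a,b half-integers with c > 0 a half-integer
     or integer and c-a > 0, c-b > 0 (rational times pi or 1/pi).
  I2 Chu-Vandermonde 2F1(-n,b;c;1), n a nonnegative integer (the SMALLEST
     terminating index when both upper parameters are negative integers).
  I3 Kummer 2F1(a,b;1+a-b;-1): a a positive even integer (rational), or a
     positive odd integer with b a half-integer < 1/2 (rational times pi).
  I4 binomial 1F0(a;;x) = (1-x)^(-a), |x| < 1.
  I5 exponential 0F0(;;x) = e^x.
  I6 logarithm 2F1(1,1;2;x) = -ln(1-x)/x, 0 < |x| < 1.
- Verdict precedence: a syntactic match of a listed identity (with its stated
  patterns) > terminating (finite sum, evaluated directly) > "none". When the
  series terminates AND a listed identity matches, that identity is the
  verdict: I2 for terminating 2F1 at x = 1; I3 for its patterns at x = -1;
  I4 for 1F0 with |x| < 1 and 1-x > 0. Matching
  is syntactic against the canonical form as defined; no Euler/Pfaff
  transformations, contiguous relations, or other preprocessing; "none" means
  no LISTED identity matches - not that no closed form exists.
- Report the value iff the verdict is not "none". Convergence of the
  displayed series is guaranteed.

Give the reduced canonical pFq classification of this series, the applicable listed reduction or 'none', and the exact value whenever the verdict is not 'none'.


This is -\frac{4}{3} * 2F1(1, 1; 2; -\frac{1}{3}) in reduced canonical form. Verdict: the logarithmic series (I6) fires (the logarithm: parameters (1,1;2), x = -\frac{1}{3}). Value: \left(-4\right) \cdot \ln\left(\frac{4}{3}\right).

The tell: t_0 = -\frac{4}{3} here, and the factorial ratio (C = -4/3) (k+a-1)!/(a-1)! is a rising factorial (a)_k.
Consecutive-term ratio: r(k) = -\frac{1}{3} * (k+1) (k+1) / [(k+2) (k+1)] ; factor over Q: parameters, x = -\frac{1}{3}, and C = -\frac{4}{3}.


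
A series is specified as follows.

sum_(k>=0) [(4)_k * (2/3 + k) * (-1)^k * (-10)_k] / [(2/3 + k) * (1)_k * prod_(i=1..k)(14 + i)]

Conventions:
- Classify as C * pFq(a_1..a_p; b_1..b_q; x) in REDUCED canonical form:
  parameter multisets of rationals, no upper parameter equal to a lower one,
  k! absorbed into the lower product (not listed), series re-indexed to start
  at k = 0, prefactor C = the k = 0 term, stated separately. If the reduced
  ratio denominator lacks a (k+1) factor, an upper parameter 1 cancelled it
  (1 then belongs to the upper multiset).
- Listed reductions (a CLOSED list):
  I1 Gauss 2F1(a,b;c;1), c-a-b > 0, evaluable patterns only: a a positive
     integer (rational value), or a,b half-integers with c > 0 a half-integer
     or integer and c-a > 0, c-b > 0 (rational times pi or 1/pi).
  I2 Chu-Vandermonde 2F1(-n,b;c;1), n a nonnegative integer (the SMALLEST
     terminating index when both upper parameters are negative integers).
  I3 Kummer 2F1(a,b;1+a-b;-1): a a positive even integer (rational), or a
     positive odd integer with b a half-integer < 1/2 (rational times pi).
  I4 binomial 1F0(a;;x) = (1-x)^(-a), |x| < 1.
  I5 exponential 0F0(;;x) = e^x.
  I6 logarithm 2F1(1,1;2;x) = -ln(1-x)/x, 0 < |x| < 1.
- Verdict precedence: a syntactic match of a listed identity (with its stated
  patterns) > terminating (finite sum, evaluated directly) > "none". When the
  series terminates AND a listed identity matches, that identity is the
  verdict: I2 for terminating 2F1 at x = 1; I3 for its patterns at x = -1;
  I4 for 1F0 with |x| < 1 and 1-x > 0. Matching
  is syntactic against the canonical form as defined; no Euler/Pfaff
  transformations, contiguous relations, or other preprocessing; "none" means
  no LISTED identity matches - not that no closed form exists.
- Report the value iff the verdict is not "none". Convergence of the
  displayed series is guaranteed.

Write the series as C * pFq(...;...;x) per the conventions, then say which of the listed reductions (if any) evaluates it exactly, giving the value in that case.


This is 1 * 2F1(-10, 4; 15; -1) in reduced canonical form. Verdict at x = -1: the Kummer evaluation I3 matches (x = -1; c = 15 equals 1+a-b for upper {-10, 4}: listed pattern). Sum: 91/6.

The tell: x = (-1) and the lower running product (C = 1, x = -1) is a rising factorial.
Adjacent-term ratio: r(k) = (-1) * (k-10) (k+4) / [(k+15) (k+1)] - rational; roots negated = parameters, x = (-1), C = 1.


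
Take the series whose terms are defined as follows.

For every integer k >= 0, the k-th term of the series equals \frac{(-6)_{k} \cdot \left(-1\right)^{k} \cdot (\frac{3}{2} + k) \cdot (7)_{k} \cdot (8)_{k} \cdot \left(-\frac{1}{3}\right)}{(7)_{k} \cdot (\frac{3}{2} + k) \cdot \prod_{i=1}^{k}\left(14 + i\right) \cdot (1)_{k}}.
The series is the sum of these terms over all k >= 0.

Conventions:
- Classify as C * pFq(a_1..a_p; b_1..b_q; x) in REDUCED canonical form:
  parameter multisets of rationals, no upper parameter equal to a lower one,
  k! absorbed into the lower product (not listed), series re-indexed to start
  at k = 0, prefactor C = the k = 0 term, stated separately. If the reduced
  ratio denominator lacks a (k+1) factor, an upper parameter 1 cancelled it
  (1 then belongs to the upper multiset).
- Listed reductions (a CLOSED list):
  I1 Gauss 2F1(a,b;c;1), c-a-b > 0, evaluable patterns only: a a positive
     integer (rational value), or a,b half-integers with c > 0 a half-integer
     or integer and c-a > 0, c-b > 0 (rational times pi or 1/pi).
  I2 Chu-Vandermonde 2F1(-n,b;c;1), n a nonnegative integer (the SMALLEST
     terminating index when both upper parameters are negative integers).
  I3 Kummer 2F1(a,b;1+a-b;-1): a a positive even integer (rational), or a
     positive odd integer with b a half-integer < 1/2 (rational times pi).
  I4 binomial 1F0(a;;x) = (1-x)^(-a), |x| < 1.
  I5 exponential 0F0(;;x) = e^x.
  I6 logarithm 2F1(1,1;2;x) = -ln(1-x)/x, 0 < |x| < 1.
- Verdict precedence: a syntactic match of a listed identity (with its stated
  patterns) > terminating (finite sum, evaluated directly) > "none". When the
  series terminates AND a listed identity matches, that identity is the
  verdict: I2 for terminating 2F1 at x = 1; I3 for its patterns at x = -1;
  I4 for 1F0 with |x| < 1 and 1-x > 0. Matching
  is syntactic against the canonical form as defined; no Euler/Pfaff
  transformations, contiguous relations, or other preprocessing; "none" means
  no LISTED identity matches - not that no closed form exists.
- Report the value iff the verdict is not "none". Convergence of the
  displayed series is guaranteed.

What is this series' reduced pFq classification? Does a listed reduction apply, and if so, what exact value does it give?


Prefactor -\frac{1}{3}, argument -1: 2F1 with upper {-6, 8} over lower {15}. Verdict at x = -1: Kummer's theorem (I3) matches (x = -1; c = 15 equals 1+a-b for upper {-6, 8}: listed pattern). Value: -\frac{143}{30}.

Key step: from the first term -\frac{1}{3}: the lower running product (C = -1/3, x = -1) is a rising factorial.
Term ratio: r(k) = -1 * (k-6) (k+8) / [(k+15) (k+1)] ; factor over Q: parameters, x = -1, and C = -\frac{1}{3}.
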